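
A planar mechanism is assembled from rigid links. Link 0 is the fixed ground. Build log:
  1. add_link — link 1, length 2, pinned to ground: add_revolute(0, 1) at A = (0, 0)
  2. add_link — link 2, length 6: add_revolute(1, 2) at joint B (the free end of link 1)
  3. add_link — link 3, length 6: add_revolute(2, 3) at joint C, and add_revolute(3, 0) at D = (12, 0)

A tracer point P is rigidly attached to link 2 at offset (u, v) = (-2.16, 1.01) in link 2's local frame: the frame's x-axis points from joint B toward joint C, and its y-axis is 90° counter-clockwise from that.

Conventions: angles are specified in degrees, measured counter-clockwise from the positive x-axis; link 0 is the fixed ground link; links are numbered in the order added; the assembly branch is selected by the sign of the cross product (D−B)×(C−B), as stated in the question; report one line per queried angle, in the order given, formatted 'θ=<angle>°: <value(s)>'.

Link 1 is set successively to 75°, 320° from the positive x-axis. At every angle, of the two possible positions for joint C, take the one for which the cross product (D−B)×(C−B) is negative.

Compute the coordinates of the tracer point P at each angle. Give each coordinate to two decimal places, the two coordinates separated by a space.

A=(0,0), D=(12.00,0)
θ=75°: B = A + 2.00·(cos75°, sin75°) = (0.5176, 1.9319)
θ=75°: |BD| = 11.6437
θ=75°: circle(B,6.00) ∩ circle(D,6.00): a=5.8219, h=1.4511
θ=75°:   candidates: C₊=(6.4996,2.3970) cross=16.897; C₋=(6.0181,-0.4651) cross=-16.897
θ=75°:   branch - wants cross < 0 → take C=(6.0181,-0.4651) (cross=-16.897)
θ=75°: ex = (C−B)/|BC| = (0.9167,-0.3995); ey = (0.3995,0.9167)
θ=75°: P = B + -2.16·ex + 1.01·ey = (-1.0590,3.7207)
θ=320°: B = A + 2.00·(cos320°, sin320°) = (1.5321, -1.2856)
θ=320°: |BD| = 10.5466
θ=320°: circle(B,6.00) ∩ circle(D,6.00): a=5.2733, h=2.8623
θ=320°:   candidates: C₊=(6.4171,2.1981) cross=30.187; C₋=(7.1149,-3.4837) cross=-30.187
θ=320°:   branch - wants cross < 0 → take C=(7.1149,-3.4837) (cross=-30.187)
θ=320°: ex = (C−B)/|BC| = (0.9305,-0.3664); ey = (0.3664,0.9305)
θ=320°: P = B + -2.16·ex + 1.01·ey = (-0.1077,0.4455)

θ=75°: -1.06 3.72
θ=320°: -0.11 0.45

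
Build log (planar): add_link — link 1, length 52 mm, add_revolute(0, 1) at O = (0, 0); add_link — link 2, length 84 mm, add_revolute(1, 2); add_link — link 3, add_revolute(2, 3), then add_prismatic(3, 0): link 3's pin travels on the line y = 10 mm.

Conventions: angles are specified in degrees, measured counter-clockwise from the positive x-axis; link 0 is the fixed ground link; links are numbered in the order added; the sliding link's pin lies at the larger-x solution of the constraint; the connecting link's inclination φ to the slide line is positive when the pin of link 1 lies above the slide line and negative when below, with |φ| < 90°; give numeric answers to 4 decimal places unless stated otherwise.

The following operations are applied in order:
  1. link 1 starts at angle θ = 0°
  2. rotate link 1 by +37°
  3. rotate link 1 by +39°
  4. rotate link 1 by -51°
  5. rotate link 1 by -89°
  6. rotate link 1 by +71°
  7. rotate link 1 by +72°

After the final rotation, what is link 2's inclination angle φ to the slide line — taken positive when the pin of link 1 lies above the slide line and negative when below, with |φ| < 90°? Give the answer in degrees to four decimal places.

geometry: r = 52 mm, L = 84 mm, e = 10 mm; θ starts at 0°
rotate link 1 by +37°: θ ← 0° +37° = 37°
rotate link 1 by +39°: θ ← 37° +39° = 76°
rotate link 1 by -51°: θ ← 76° -51° = 25°
rotate link 1 by -89°: θ ← 25° -89° = -64°
rotate link 1 by +71°: θ ← -64° +71° = 7°
rotate link 1 by +72°: θ ← 7° +72° = 79°
h = r sin θ − e = 51.044614 − 10 = 41.044614
sin φ = h / L = 41.044614 / 84 = 0.48862635
φ = arcsin(0.48862635) = 29.250336°

29.2503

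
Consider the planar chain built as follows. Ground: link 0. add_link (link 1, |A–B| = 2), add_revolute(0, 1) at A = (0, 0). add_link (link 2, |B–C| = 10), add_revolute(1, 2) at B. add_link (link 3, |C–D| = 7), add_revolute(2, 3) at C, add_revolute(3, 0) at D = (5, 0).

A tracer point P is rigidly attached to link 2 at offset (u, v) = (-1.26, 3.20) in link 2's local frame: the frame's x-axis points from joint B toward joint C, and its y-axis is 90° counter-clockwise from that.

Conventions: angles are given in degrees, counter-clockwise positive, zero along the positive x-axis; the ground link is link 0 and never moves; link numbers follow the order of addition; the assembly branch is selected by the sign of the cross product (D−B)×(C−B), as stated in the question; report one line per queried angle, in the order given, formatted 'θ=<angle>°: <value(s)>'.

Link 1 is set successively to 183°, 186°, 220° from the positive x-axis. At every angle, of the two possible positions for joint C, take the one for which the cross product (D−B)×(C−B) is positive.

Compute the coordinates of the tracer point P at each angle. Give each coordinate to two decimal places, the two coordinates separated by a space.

A=(0,0), D=(5.00,0)
θ=183°: B = A + 2.00·(cos183°, sin183°) = (-1.9973, -0.1047)
θ=183°: |BD| = 6.9980
θ=183°: circle(B,10.00) ∩ circle(D,7.00): a=7.1429, h=6.9985
θ=183°:   candidates: C₊=(5.0402,6.9999) cross=48.976; C₋=(5.2495,-6.9956) cross=-48.976
θ=183°:   branch + wants cross > 0 → take C=(5.0402,6.9999) (cross=48.976)
θ=183°: ex = (C−B)/|BC| = (0.7037,0.7105); ey = (-0.7105,0.7037)
θ=183°: P = B + -1.26·ex + 3.20·ey = (-5.1574,1.2521)
θ=186°: B = A + 2.00·(cos186°, sin186°) = (-1.9890, -0.2091)
θ=186°: |BD| = 6.9922
θ=186°: circle(B,10.00) ∩ circle(D,7.00): a=7.1430, h=6.9984
θ=186°:   candidates: C₊=(4.9415,6.9998) cross=48.934; C₋=(5.3600,-6.9907) cross=-48.934
θ=186°:   branch + wants cross > 0 → take C=(4.9415,6.9998) (cross=48.934)
θ=186°: ex = (C−B)/|BC| = (0.6931,0.7209); ey = (-0.7209,0.6931)
θ=186°: P = B + -1.26·ex + 3.20·ey = (-5.1691,1.1004)
θ=220°: B = A + 2.00·(cos220°, sin220°) = (-1.5321, -1.2856)
θ=220°: |BD| = 6.6574
θ=220°: circle(B,10.00) ∩ circle(D,7.00): a=7.1590, h=6.9820
θ=220°:   candidates: C₊=(4.1439,6.9475) cross=46.482; C₋=(6.8404,-6.7537) cross=-46.482
θ=220°:   branch + wants cross > 0 → take C=(4.1439,6.9475) (cross=46.482)
θ=220°: ex = (C−B)/|BC| = (0.5676,0.8233); ey = (-0.8233,0.5676)
θ=220°: P = B + -1.26·ex + 3.20·ey = (-4.8818,-0.5066)

θ=183°: -5.16 1.25
θ=186°: -5.17 1.10
θ=220°: -4.88 -0.51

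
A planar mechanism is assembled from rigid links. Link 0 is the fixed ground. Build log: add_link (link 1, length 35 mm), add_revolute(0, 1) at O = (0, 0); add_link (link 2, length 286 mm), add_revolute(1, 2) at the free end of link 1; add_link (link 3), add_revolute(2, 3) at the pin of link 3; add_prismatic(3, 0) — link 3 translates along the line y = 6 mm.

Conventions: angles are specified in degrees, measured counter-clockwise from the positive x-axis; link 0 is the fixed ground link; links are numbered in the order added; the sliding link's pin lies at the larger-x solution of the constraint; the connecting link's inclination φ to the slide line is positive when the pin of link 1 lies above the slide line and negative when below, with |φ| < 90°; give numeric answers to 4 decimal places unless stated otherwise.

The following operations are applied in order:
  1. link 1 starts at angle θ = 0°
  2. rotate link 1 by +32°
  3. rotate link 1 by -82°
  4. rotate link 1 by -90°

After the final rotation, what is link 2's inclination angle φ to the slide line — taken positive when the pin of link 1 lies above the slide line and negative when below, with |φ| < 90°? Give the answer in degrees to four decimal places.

geometry: r = 35 mm, L = 286 mm, e = 6 mm; θ starts at 0°
rotate link 1 by +32°: θ ← 0° +32° = 32°
rotate link 1 by -82°: θ ← 32° -82° = -50°
rotate link 1 by -90°: θ ← -50° -90° = -140°
h = r sin θ − e = -22.497566 − 6 = -28.497566
sin φ = h / L = -28.497566 / 286 = -0.09964184
φ = arcsin(-0.09964184) = -5.718546°

-5.7185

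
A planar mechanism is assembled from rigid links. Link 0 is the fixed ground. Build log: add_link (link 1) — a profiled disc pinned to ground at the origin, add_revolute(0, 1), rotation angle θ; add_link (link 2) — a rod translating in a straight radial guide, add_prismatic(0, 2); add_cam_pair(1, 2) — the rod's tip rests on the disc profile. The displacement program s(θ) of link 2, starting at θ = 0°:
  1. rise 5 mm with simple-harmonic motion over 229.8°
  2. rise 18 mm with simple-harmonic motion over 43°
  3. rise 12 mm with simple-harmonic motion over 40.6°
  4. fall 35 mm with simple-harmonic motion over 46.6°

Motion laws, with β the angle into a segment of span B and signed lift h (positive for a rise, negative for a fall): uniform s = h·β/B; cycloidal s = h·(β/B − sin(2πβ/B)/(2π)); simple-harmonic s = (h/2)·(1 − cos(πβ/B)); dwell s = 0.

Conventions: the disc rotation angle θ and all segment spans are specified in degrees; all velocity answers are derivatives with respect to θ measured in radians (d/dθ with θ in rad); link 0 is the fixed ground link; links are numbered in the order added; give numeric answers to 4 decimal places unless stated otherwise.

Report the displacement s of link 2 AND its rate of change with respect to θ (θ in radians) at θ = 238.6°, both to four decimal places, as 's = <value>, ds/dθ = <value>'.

seg 1 [0°–229.8°] simple-harmonic, h=5: full span → s += 5 → s = 5.0000
seg 2 [229.8°–272.8°] simple-harmonic, h=18: θ=238.6° here. β=8.8, B=43. 18/2·(1 − cos(π·0.2047)) = 1.7969 → s = 6.7969
velocity in seg [229.8°–272.8°] (simple-harmonic), θ in radians: β = 8.8° = 0.1536 rad, B = 43° = 0.7505 rad; ds/dθ = (πh/(2B)) sin(πβ/B) = (π·18/(2·0.7505)) sin(π·0.2047) = 22.587452 mm/rad

s = 6.7969, ds/dθ = 22.5875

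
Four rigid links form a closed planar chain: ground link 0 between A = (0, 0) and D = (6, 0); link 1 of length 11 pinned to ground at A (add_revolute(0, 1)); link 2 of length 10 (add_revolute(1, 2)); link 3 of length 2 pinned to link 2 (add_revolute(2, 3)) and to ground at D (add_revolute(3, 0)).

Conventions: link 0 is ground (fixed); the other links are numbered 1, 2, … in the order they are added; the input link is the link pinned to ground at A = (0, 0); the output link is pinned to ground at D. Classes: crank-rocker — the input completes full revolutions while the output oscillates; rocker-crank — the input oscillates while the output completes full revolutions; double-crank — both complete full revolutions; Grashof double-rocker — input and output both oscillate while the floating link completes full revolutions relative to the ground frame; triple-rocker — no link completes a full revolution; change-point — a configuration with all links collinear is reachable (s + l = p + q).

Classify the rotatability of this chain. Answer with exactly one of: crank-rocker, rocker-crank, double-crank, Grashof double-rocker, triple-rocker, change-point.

lengths: ground=6, input=11, coupler=10, output=2
sorted: s=2 (shortest), l=11 (longest), p+q=16
s + l = 13 vs p + q = 16
s + l < p + q (Grashof) with shortest = output link → rocker-crank

rocker-crank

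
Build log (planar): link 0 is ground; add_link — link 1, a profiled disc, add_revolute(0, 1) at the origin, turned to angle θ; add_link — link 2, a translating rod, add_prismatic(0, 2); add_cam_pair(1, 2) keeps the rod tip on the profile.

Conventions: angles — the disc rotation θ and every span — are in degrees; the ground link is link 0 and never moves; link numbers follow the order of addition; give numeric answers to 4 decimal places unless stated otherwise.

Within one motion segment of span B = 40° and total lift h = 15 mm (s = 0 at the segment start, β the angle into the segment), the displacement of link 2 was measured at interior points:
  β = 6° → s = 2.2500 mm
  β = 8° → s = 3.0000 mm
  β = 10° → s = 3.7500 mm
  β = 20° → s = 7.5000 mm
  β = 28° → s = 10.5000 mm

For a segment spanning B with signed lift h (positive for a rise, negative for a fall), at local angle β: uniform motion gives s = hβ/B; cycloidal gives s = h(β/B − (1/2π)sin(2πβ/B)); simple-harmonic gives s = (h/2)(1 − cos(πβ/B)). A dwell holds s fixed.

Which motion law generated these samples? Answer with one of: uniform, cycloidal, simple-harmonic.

candidates at β/B = r: uniform s = h·r (linear in β); cycloidal s = h·(r − sin(2πr)/(2π)); simple-harmonic s = (h/2)(1 − cos(πr))
β=6°: printed 2.2500 | uniform 2.2500, cycloidal 0.3186, simple-harmonic 0.8175
β=8°: printed 3.0000 | uniform 3.0000, cycloidal 0.7295, simple-harmonic 1.4324
β=10°: printed 3.7500 | uniform 3.7500, cycloidal 1.3627, simple-harmonic 2.1967
β=20°: printed 7.5000 | uniform 7.5000, cycloidal 7.5000, simple-harmonic 7.5000
β=28°: printed 10.5000 | uniform 10.5000, cycloidal 12.7705, simple-harmonic 11.9084
only one law matches every sample → uniform

uniform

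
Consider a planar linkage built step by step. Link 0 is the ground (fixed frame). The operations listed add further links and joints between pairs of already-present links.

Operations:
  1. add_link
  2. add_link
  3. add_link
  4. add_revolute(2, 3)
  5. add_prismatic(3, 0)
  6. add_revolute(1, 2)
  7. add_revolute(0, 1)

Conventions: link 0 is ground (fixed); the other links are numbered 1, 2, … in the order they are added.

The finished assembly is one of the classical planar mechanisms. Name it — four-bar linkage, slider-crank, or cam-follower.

links: 4 (incl. ground); joints: 3 revolute, 1 prismatic, 0 higher (cam) pair, forming one closed loop
4 links, 3 revolutes + 1 prismatic in one loop → slider-crank

slider-crank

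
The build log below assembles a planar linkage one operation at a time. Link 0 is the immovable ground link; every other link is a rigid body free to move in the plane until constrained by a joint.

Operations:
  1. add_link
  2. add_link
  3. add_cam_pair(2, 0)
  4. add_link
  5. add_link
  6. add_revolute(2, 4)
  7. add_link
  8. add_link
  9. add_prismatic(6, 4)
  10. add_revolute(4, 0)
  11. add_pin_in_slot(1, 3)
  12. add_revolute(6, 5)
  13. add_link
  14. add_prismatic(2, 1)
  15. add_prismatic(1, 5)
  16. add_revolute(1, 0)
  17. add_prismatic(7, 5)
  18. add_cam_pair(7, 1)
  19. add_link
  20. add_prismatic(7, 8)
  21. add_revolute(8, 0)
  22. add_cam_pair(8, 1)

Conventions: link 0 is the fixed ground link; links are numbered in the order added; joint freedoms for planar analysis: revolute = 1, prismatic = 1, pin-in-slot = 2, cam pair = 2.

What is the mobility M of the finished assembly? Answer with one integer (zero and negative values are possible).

link 0 = ground. State L|J1|J2 = 1|0|0
+link1  2|0|0
+link2  3|0|0
C(2,0) f=2→J2  3|0|1
+link3  4|0|1
+link4  5|0|1
R(2,4) f=1→J1  5|1|1
+link5  6|1|1
+link6  7|1|1
P(6,4) f=1→J1  7|2|1
R(4,0) f=1→J1  7|3|1
PS(1,3) f=2→J2  7|3|2
R(6,5) f=1→J1  7|4|2
+link7  8|4|2
P(2,1) f=1→J1  8|5|2
P(1,5) f=1→J1  8|6|2
R(1,0) f=1→J1  8|7|2
P(7,5) f=1→J1  8|8|2
C(7,1) f=2→J2  8|8|3
+link8  9|8|3
P(7,8) f=1→J1  9|9|3
R(8,0) f=1→J1  9|10|3
C(8,1) f=2→J2  9|10|4
M = 3(9−1)−2·10−4 = 24−20−4 = 0

M = 0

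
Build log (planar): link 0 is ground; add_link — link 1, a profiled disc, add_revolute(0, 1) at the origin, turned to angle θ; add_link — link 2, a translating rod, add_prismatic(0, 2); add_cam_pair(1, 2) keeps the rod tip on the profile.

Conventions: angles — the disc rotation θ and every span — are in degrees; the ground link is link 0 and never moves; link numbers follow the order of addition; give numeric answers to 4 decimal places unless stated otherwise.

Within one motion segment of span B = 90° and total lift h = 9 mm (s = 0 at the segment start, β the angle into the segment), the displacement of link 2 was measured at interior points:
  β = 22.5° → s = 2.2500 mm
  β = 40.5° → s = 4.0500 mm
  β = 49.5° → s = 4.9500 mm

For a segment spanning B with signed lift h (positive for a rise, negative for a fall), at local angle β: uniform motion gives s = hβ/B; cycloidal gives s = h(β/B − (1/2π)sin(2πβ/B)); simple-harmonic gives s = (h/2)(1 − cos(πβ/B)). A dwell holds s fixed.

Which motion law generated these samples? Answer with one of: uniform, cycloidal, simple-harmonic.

candidates at β/B = r: uniform s = h·r (linear in β); cycloidal s = h·(r − sin(2πr)/(2π)); simple-harmonic s = (h/2)(1 − cos(πr))
β=22.5°: printed 2.2500 | uniform 2.2500, cycloidal 0.8176, simple-harmonic 1.3180
β=40.5°: printed 4.0500 | uniform 4.0500, cycloidal 3.6074, simple-harmonic 3.7960
β=49.5°: printed 4.9500 | uniform 4.9500, cycloidal 5.3926, simple-harmonic 5.2040
only one law matches every sample → uniform

uniform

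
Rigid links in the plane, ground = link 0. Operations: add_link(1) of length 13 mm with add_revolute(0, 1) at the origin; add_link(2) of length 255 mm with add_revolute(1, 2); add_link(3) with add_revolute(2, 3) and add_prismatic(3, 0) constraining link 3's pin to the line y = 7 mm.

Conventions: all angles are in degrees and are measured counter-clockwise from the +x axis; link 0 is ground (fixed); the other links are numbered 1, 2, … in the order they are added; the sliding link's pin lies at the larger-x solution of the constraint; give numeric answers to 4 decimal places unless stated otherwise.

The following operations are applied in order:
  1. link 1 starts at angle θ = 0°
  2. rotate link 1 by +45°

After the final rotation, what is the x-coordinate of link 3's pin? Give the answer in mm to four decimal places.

geometry: r = 13 mm, L = 255 mm, e = 7 mm; θ starts at 0°
rotate link 1 by +45°: θ ← 0° +45° = 45°
crank pin P = (r cos θ, r sin θ) = (9.192388, 9.192388)
h = r sin θ − e = 9.192388 − 7 = 2.192388
x = r cos θ + √(L² − h²) = 9.192388 + 254.990575 = 264.182963

264.1830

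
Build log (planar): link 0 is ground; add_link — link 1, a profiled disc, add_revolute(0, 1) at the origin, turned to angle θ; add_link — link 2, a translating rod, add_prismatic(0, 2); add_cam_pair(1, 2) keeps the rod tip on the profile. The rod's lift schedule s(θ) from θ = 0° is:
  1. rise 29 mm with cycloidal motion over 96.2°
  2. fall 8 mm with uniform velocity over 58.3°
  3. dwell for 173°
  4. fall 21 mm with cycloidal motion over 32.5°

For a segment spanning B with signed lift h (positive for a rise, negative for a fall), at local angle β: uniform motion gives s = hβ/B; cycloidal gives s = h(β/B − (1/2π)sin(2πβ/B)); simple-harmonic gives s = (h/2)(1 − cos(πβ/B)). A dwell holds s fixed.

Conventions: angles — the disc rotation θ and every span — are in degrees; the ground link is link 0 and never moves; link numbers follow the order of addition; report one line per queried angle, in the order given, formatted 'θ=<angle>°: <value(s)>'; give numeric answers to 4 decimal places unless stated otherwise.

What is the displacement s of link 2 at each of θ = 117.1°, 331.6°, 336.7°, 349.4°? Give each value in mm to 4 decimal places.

seg 1 [0°–96.2°] cycloidal, h=29: full span → s += 29 → s = 29.0000
seg 2 [96.2°–154.5°] uniform, h=-8: θ=117.1° here. β=20.9, B=58.3. -8·20.9/58.3 = -2.8679 → s = 26.1321
seg 2 [96.2°–154.5°] uniform, h=-8: full span → s += -8 → s = 21.0000
seg 3 [154.5°–327.5°] dwell: s stays 21.0000
seg 4 [327.5°–360°] cycloidal, h=-21: θ=331.6° here. β=4.1, B=32.5. -21·(0.1262 − sin(2π·0.1262)/(2π)) = -0.2688 → s = 20.7312
seg 4 [327.5°–360°] cycloidal, h=-21: θ=336.7° here. β=9.2, B=32.5. -21·(0.2831 − sin(2π·0.2831)/(2π)) = -2.6743 → s = 18.3257
seg 4 [327.5°–360°] cycloidal, h=-21: θ=349.4° here. β=21.9, B=32.5. -21·(0.6738 − sin(2π·0.6738)/(2π)) = -17.1177 → s = 3.8823

θ=117.1°: 26.1321
θ=331.6°: 20.7312
θ=336.7°: 18.3257
θ=349.4°: 3.8823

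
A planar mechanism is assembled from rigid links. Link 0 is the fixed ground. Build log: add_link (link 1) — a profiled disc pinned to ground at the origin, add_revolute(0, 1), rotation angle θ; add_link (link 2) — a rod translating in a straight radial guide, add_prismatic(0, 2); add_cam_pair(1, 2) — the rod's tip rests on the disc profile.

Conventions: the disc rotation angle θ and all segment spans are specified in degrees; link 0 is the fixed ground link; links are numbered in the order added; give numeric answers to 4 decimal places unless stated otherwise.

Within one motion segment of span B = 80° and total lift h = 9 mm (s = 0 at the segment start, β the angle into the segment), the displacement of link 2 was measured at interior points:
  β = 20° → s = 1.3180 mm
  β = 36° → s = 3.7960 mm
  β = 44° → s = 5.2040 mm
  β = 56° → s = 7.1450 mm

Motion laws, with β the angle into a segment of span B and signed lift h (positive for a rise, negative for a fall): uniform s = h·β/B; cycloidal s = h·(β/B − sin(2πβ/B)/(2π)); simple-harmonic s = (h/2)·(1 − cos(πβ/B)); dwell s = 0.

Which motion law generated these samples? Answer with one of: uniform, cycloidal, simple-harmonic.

candidates at β/B = r: uniform s = h·r (linear in β); cycloidal s = h·(r − sin(2πr)/(2π)); simple-harmonic s = (h/2)(1 − cos(πr))
β=20°: printed 1.3180 | uniform 2.2500, cycloidal 0.8176, simple-harmonic 1.3180
β=36°: printed 3.7960 | uniform 4.0500, cycloidal 3.6074, simple-harmonic 3.7960
β=44°: printed 5.2040 | uniform 4.9500, cycloidal 5.3926, simple-harmonic 5.2040
β=56°: printed 7.1450 | uniform 6.3000, cycloidal 7.6623, simple-harmonic 7.1450
only one law matches every sample → simple-harmonic

simple-harmonic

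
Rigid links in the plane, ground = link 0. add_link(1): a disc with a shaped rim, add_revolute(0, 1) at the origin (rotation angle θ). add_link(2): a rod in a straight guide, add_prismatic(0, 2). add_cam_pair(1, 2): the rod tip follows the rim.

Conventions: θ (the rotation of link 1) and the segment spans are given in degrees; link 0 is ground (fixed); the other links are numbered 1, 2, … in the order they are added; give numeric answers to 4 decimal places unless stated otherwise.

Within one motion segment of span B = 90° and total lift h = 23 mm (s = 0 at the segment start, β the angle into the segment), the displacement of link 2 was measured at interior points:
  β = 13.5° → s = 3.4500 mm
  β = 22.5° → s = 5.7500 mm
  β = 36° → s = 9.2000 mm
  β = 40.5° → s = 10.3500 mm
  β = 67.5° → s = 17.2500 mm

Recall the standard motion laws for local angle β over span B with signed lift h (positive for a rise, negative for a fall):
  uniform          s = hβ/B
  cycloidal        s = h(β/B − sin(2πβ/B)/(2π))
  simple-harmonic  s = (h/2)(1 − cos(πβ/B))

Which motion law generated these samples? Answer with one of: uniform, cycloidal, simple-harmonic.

candidates at β/B = r: uniform s = h·r (linear in β); cycloidal s = h·(r − sin(2πr)/(2π)); simple-harmonic s = (h/2)(1 − cos(πr))
β=13.5°: printed 3.4500 | uniform 3.4500, cycloidal 0.4885, simple-harmonic 1.2534
β=22.5°: printed 5.7500 | uniform 5.7500, cycloidal 2.0894, simple-harmonic 3.3683
β=36°: printed 9.2000 | uniform 9.2000, cycloidal 7.0484, simple-harmonic 7.9463
β=40.5°: printed 10.3500 | uniform 10.3500, cycloidal 9.2188, simple-harmonic 9.7010
β=67.5°: printed 17.2500 | uniform 17.2500, cycloidal 20.9106, simple-harmonic 19.6317
only one law matches every sample → uniform

uniform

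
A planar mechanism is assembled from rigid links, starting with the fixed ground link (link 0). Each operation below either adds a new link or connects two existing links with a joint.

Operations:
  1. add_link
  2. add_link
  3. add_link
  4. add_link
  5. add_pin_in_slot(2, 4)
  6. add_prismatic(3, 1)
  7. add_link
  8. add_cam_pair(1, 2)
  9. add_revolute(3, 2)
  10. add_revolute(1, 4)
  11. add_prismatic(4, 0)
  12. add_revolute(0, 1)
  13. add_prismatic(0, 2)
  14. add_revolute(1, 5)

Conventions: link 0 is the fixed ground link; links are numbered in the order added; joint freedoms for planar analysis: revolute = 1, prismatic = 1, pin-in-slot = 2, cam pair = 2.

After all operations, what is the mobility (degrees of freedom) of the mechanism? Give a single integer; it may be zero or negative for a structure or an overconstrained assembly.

(L,J1,J2)=(1,0,0); link0 fixed
link1: (2,0,0)
link2: (3,0,0)
link3: (4,0,0)
link4: (5,0,0)
PS 2-4 [J2]: (5,0,1)
P 3-1 [J1]: (5,1,1)
link5: (6,1,1)
C 1-2 [J2]: (6,1,2)
R 3-2 [J1]: (6,2,2)
R 1-4 [J1]: (6,3,2)
P 4-0 [J1]: (6,4,2)
R 0-1 [J1]: (6,5,2)
P 0-2 [J1]: (6,6,2)
R 1-5 [J1]: (6,7,2)
Grübler: 3·5 − 2·7 − 2 = -1

M = -1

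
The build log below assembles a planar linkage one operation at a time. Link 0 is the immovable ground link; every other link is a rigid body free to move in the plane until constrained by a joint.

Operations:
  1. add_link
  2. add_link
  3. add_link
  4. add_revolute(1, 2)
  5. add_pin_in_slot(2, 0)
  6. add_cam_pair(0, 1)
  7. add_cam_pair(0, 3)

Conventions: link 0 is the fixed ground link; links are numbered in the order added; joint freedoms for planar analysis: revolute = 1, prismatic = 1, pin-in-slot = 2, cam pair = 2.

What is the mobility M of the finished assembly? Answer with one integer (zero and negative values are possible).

ground; <1,0,0>
#1 <2,0,0>
#2 <3,0,0>
#3 <4,0,0>
R:1↔2 J1 <4,1,0>
PS:2↔0 J2 <4,1,1>
C:0↔1 J2 <4,1,2>
C:0↔3 J2 <4,1,3>
3×3 − 2×1 − 1×3 = 4

M = 4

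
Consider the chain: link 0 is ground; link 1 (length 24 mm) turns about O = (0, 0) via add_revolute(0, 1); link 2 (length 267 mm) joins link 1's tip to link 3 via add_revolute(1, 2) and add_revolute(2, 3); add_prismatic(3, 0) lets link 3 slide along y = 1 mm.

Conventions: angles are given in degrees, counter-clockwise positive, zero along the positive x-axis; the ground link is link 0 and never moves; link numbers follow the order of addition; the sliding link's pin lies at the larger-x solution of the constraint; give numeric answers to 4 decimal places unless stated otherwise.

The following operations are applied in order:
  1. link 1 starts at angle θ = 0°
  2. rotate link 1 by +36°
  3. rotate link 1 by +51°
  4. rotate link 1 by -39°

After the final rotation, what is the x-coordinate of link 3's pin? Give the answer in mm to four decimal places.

geometry: r = 24 mm, L = 267 mm, e = 1 mm; θ starts at 0°
rotate link 1 by +36°: θ ← 0° +36° = 36°
rotate link 1 by +51°: θ ← 36° +51° = 87°
rotate link 1 by -39°: θ ← 87° -39° = 48°
crank pin P = (r cos θ, r sin θ) = (16.059135, 17.835476)
h = r sin θ − e = 17.835476 − 1 = 16.835476
x = r cos θ + √(L² − h²) = 16.059135 + 266.468698 = 282.527832

282.5278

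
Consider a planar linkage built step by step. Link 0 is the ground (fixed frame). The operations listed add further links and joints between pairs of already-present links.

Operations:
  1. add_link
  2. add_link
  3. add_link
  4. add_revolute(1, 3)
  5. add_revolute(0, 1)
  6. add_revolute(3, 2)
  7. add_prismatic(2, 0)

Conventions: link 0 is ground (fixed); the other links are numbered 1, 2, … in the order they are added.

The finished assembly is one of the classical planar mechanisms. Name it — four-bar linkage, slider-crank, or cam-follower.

links: 4 (incl. ground); joints: 3 revolute, 1 prismatic, 0 higher (cam) pair, forming one closed loop
4 links, 3 revolutes + 1 prismatic in one loop → slider-crank

slider-crank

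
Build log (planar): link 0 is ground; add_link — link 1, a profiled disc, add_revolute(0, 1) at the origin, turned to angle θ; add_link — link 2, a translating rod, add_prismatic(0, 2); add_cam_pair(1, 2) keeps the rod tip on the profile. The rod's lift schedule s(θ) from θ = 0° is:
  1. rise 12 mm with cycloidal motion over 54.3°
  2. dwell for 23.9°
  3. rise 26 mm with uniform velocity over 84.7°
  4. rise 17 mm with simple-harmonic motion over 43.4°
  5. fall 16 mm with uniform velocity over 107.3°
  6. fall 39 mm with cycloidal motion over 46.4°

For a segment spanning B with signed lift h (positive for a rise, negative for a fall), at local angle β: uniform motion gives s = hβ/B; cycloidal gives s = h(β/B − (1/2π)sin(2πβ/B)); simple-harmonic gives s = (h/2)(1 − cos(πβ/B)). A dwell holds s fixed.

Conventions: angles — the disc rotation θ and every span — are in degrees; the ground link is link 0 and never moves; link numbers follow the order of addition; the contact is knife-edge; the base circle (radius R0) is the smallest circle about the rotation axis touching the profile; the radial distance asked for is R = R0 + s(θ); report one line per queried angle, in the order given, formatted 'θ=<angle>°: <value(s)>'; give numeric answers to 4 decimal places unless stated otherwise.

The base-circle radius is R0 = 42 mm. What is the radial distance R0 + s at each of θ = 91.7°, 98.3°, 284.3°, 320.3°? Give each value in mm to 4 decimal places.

seg 1 [0°–54.3°] cycloidal, h=12: full span → s += 12 → s = 12.0000
seg 2 [54.3°–78.2°] dwell: s stays 12.0000
seg 3 [78.2°–162.9°] uniform, h=26: θ=91.7° here. β=13.5, B=84.7. 26·13.5/84.7 = 4.1440 → s = 16.1440
seg 3 [78.2°–162.9°] uniform, h=26: θ=98.3° here. β=20.1, B=84.7. 26·20.1/84.7 = 6.1700 → s = 18.1700
seg 3 [78.2°–162.9°] uniform, h=26: full span → s += 26 → s = 38.0000
seg 4 [162.9°–206.3°] simple-harmonic, h=17: full span → s += 17 → s = 55.0000
seg 5 [206.3°–313.6°] uniform, h=-16: θ=284.3° here. β=78, B=107.3. -16·78/107.3 = -11.6309 → s = 43.3691
seg 5 [206.3°–313.6°] uniform, h=-16: full span → s += -16 → s = 39.0000
seg 6 [313.6°–360°] cycloidal, h=-39: θ=320.3° here. β=6.7, B=46.4. -39·(0.1444 − sin(2π·0.1444)/(2π)) = -0.7414 → s = 38.2586
θ=91.7°: R = R0 + s = 42 + 16.1440 = 58.1440
θ=98.3°: R = R0 + s = 42 + 18.1700 = 60.1700
θ=284.3°: R = R0 + s = 42 + 43.3691 = 85.3691
θ=320.3°: R = R0 + s = 42 + 38.2586 = 80.2586

θ=91.7°: 58.1440
θ=98.3°: 60.1700
θ=284.3°: 85.3691
θ=320.3°: 80.2586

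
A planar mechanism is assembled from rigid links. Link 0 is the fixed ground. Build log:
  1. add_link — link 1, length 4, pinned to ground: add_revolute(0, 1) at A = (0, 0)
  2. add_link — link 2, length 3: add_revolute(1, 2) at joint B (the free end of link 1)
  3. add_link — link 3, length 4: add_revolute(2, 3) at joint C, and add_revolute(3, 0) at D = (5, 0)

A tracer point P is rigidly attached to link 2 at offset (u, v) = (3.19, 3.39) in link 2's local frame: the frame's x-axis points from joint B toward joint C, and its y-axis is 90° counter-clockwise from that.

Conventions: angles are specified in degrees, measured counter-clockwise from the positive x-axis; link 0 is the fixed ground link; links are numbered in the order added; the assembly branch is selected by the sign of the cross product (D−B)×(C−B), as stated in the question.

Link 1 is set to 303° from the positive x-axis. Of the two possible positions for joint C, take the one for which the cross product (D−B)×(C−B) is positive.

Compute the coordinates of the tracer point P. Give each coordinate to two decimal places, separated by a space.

A=(0,0), D=(5.00,0)
B = A + 4.00·(cos303°, sin303°) = (2.1786, -3.3547)
|BD| = 4.3834
circle(B,3.00) ∩ circle(D,4.00): a=1.3933, h=2.6568
  candidates: C₊=(1.0420,-0.5783) cross=11.646; C₋=(5.1087,-3.9985) cross=-11.646
  branch + wants cross > 0 → take C=(1.0420,-0.5783) (cross=11.646)
ex = (C−B)/|BC| = (-0.3788,0.9255); ey = (-0.9255,-0.3788)
P = B + 3.19·ex + 3.39·ey = (-2.1673,-1.6867)

-2.17 -1.69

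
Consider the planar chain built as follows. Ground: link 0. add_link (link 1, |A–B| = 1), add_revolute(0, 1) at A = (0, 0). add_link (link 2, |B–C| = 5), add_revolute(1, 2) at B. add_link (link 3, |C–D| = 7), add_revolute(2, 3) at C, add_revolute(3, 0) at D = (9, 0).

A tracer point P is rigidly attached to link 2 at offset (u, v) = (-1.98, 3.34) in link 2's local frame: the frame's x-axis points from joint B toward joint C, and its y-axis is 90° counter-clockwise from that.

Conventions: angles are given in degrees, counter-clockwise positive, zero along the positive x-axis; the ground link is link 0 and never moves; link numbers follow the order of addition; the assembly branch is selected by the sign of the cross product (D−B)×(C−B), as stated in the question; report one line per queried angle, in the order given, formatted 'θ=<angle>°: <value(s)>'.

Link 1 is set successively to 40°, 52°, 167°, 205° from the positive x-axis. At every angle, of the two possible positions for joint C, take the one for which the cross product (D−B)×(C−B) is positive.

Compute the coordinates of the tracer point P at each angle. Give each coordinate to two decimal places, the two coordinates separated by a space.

A=(0,0), D=(9.00,0)
θ=40°: B = A + 1.00·(cos40°, sin40°) = (0.7660, 0.6428)
θ=40°: |BD| = 8.2590
θ=40°: circle(B,5.00) ∩ circle(D,7.00): a=2.6765, h=4.2233
θ=40°:   candidates: C₊=(3.7632,4.6449) cross=34.880; C₋=(3.1058,-3.7760) cross=-34.880
θ=40°:   branch + wants cross > 0 → take C=(3.7632,4.6449) (cross=34.880)
θ=40°: ex = (C−B)/|BC| = (0.5994,0.8004); ey = (-0.8004,0.5994)
θ=40°: P = B + -1.98·ex + 3.34·ey = (-3.0943,1.0600)
θ=52°: B = A + 1.00·(cos52°, sin52°) = (0.6157, 0.7880)
θ=52°: |BD| = 8.4213
θ=52°: circle(B,5.00) ∩ circle(D,7.00): a=2.7857, h=4.1521
θ=52°:   candidates: C₊=(3.7777,4.6612) cross=34.966; C₋=(3.0006,-3.6065) cross=-34.966
θ=52°:   branch + wants cross > 0 → take C=(3.7777,4.6612) (cross=34.966)
θ=52°: ex = (C−B)/|BC| = (0.6324,0.7746); ey = (-0.7746,0.6324)
θ=52°: P = B + -1.98·ex + 3.34·ey = (-3.2238,1.3664)
θ=167°: B = A + 1.00·(cos167°, sin167°) = (-0.9744, 0.2250)
θ=167°: |BD| = 9.9769
θ=167°: circle(B,5.00) ∩ circle(D,7.00): a=3.7857, h=3.2663
θ=167°:   candidates: C₊=(2.8840,3.4051) cross=32.587; C₋=(2.7367,-3.1259) cross=-32.587
θ=167°:   branch + wants cross > 0 → take C=(2.8840,3.4051) (cross=32.587)
θ=167°: ex = (C−B)/|BC| = (0.7717,0.6360); ey = (-0.6360,0.7717)
θ=167°: P = B + -1.98·ex + 3.34·ey = (-4.6266,1.5430)
θ=205°: B = A + 1.00·(cos205°, sin205°) = (-0.9063, -0.4226)
θ=205°: |BD| = 9.9153
θ=205°: circle(B,5.00) ∩ circle(D,7.00): a=3.7474, h=3.3101
θ=205°:   candidates: C₊=(2.6966,3.0442) cross=32.821; C₋=(2.9788,-3.5700) cross=-32.821
θ=205°:   branch + wants cross > 0 → take C=(2.6966,3.0442) (cross=32.821)
θ=205°: ex = (C−B)/|BC| = (0.7206,0.6934); ey = (-0.6934,0.7206)
θ=205°: P = B + -1.98·ex + 3.34·ey = (-4.6489,0.6113)

θ=40°: -3.09 1.06
θ=52°: -3.22 1.37
θ=167°: -4.63 1.54
θ=205°: -4.65 0.61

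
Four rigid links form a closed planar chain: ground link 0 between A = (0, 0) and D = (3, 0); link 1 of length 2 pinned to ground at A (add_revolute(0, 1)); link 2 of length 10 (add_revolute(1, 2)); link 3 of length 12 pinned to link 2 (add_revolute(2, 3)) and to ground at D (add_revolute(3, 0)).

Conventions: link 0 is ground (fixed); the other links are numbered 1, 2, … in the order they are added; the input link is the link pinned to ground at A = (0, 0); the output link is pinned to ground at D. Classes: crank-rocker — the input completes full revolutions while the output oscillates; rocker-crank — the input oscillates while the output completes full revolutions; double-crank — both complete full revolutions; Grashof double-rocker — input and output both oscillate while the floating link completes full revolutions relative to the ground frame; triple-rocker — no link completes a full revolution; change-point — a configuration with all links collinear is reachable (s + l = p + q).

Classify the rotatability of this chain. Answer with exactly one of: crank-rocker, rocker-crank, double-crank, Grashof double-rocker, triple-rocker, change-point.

lengths: ground=3, input=2, coupler=10, output=12
sorted: s=2 (shortest), l=12 (longest), p+q=13
s + l = 14 vs p + q = 13
s + l > p + q → non-Grashof → no link fully rotates → triple-rocker

triple-rocker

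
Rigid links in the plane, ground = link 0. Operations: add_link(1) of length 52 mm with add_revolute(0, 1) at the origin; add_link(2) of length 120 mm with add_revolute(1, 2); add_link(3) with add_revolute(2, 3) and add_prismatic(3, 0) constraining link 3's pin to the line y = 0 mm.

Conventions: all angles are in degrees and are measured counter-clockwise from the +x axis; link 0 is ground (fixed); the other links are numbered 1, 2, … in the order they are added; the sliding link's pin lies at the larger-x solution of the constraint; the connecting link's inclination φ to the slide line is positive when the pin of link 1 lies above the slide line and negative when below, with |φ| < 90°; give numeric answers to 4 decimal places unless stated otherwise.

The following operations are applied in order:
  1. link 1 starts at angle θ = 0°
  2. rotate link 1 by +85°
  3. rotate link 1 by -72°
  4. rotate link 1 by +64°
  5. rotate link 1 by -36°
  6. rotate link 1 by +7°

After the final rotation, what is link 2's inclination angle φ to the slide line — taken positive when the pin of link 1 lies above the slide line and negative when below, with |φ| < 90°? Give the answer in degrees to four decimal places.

geometry: r = 52 mm, L = 120 mm, e = 0 mm; θ starts at 0°
rotate link 1 by +85°: θ ← 0° +85° = 85°
rotate link 1 by -72°: θ ← 85° -72° = 13°
rotate link 1 by +64°: θ ← 13° +64° = 77°
rotate link 1 by -36°: θ ← 77° -36° = 41°
rotate link 1 by +7°: θ ← 41° +7° = 48°
h = r sin θ − e = 38.643531 − 0 = 38.643531
sin φ = h / L = 38.643531 / 120 = 0.32202942
φ = arcsin(0.32202942) = 18.785700°

18.7857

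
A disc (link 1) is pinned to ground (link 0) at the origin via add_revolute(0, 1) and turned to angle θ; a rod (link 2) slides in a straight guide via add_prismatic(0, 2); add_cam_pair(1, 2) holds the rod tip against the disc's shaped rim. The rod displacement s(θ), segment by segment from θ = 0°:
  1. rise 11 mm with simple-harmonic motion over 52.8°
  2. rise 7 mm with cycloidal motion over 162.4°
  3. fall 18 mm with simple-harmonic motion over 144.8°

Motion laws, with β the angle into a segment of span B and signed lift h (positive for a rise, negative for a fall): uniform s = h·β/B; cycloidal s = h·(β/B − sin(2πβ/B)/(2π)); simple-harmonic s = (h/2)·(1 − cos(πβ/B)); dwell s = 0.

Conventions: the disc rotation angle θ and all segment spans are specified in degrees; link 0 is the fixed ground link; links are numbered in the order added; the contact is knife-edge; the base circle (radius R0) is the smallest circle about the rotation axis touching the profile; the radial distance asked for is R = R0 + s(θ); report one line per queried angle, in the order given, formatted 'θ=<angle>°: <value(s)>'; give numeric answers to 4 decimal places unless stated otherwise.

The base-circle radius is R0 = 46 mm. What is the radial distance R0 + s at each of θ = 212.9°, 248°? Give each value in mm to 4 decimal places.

segment 1 (0° to 52.8°, simple-harmonic, h = 11) is passed completely: s = 0.0000 + (11) = 11.0000
θ = 212.9° falls in segment 2 (52.8° to 215.2°, cycloidal, h = 7): β = 212.9 − 52.8 = 160.1°, B = 162.4°; Δs = 7·(0.9858 − sin(2π·0.9858)/(2π)) = 6.9999; s = 11.0000 + 6.9999 = 17.9999
segment 2 (52.8° to 215.2°, cycloidal, h = 7) is passed completely: s = 11.0000 + (7) = 18.0000
θ = 248° falls in segment 3 (215.2° to 360°, simple-harmonic, h = -18): β = 248 − 215.2 = 32.8°, B = 144.8°; Δs = -18/2·(1 − cos(π·0.2265)) = -2.1843; s = 18.0000 − 2.1843 = 15.8157
θ=212.9°: R = R0 + s = 46 + 17.9999 = 63.9999
θ=248°: R = R0 + s = 46 + 15.8157 = 61.8157

θ=212.9°: 63.9999
θ=248°: 61.8157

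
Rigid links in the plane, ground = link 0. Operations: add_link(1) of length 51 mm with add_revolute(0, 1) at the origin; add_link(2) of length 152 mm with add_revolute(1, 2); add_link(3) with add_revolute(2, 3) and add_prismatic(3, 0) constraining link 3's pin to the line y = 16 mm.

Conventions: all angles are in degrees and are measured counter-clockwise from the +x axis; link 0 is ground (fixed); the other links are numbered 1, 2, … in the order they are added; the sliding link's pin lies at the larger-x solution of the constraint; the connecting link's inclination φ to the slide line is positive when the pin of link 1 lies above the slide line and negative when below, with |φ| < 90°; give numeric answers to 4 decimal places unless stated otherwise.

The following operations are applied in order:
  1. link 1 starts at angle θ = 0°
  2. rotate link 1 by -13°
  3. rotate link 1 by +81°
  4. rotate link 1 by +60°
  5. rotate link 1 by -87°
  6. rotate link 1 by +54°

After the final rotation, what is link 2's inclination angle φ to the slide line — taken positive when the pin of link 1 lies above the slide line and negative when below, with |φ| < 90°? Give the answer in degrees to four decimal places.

geometry: r = 51 mm, L = 152 mm, e = 16 mm; θ starts at 0°
rotate link 1 by -13°: θ ← 0° -13° = -13°
rotate link 1 by +81°: θ ← -13° +81° = 68°
rotate link 1 by +60°: θ ← 68° +60° = 128°
rotate link 1 by -87°: θ ← 128° -87° = 41°
rotate link 1 by +54°: θ ← 41° +54° = 95°
h = r sin θ − e = 50.805930 − 16 = 34.805930
sin φ = h / L = 34.805930 / 152 = 0.22898638
φ = arcsin(0.22898638) = 13.237403°

13.2374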